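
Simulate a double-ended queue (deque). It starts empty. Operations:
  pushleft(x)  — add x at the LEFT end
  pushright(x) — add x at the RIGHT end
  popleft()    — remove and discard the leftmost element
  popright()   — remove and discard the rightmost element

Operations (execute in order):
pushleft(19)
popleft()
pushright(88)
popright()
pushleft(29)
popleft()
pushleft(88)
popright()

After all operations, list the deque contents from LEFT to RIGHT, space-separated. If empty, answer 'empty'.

pushleft(19): [19]
popleft(): []
pushright(88): [88]
popright(): []
pushleft(29): [29]
popleft(): []
pushleft(88): [88]
popright(): []

Answer: empty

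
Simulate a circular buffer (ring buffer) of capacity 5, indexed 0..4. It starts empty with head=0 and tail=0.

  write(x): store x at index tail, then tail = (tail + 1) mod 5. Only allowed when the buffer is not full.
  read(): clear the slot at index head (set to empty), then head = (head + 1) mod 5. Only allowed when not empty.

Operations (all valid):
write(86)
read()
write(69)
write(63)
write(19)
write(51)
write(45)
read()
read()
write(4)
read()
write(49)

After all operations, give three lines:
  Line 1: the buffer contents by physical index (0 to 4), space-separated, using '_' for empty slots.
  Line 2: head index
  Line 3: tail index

write(86): buf=[86 _ _ _ _], head=0, tail=1, size=1
read(): buf=[_ _ _ _ _], head=1, tail=1, size=0
write(69): buf=[_ 69 _ _ _], head=1, tail=2, size=1
write(63): buf=[_ 69 63 _ _], head=1, tail=3, size=2
write(19): buf=[_ 69 63 19 _], head=1, tail=4, size=3
write(51): buf=[_ 69 63 19 51], head=1, tail=0, size=4
write(45): buf=[45 69 63 19 51], head=1, tail=1, size=5
read(): buf=[45 _ 63 19 51], head=2, tail=1, size=4
read(): buf=[45 _ _ 19 51], head=3, tail=1, size=3
write(4): buf=[45 4 _ 19 51], head=3, tail=2, size=4
read(): buf=[45 4 _ _ 51], head=4, tail=2, size=3
write(49): buf=[45 4 49 _ 51], head=4, tail=3, size=4

Answer: 45 4 49 _ 51
4
3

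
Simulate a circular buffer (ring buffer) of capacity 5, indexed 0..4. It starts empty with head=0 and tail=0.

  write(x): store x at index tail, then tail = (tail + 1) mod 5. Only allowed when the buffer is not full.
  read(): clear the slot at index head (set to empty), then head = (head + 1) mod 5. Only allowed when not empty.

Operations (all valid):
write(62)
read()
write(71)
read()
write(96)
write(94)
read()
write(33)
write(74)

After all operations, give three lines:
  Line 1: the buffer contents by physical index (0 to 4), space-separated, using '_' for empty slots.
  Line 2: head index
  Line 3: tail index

write(62): buf=[62 _ _ _ _], head=0, tail=1, size=1
read(): buf=[_ _ _ _ _], head=1, tail=1, size=0
write(71): buf=[_ 71 _ _ _], head=1, tail=2, size=1
read(): buf=[_ _ _ _ _], head=2, tail=2, size=0
write(96): buf=[_ _ 96 _ _], head=2, tail=3, size=1
write(94): buf=[_ _ 96 94 _], head=2, tail=4, size=2
read(): buf=[_ _ _ 94 _], head=3, tail=4, size=1
write(33): buf=[_ _ _ 94 33], head=3, tail=0, size=2
write(74): buf=[74 _ _ 94 33], head=3, tail=1, size=3

Answer: 74 _ _ 94 33
3
1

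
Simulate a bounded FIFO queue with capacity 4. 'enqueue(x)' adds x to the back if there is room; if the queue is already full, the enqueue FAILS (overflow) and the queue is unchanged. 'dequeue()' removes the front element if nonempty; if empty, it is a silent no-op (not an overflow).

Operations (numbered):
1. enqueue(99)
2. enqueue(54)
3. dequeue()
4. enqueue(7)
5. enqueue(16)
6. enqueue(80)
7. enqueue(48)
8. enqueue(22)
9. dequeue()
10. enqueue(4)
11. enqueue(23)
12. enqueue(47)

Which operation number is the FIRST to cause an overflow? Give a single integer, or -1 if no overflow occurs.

Answer: 7

Derivation:
1. enqueue(99): size=1
2. enqueue(54): size=2
3. dequeue(): size=1
4. enqueue(7): size=2
5. enqueue(16): size=3
6. enqueue(80): size=4
7. enqueue(48): size=4=cap → OVERFLOW (fail)
8. enqueue(22): size=4=cap → OVERFLOW (fail)
9. dequeue(): size=3
10. enqueue(4): size=4
11. enqueue(23): size=4=cap → OVERFLOW (fail)
12. enqueue(47): size=4=cap → OVERFLOW (fail)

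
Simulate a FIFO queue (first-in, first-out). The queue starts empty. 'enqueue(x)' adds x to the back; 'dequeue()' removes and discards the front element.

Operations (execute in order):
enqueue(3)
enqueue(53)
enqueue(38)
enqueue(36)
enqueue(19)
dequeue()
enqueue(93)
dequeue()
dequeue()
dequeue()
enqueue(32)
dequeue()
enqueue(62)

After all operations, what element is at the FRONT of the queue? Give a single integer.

Answer: 93

Derivation:
enqueue(3): queue = [3]
enqueue(53): queue = [3, 53]
enqueue(38): queue = [3, 53, 38]
enqueue(36): queue = [3, 53, 38, 36]
enqueue(19): queue = [3, 53, 38, 36, 19]
dequeue(): queue = [53, 38, 36, 19]
enqueue(93): queue = [53, 38, 36, 19, 93]
dequeue(): queue = [38, 36, 19, 93]
dequeue(): queue = [36, 19, 93]
dequeue(): queue = [19, 93]
enqueue(32): queue = [19, 93, 32]
dequeue(): queue = [93, 32]
enqueue(62): queue = [93, 32, 62]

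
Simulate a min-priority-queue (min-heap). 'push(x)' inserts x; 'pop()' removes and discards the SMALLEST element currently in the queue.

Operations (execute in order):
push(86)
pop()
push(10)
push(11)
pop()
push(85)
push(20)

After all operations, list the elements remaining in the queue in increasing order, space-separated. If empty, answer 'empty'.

Answer: 11 20 85

Derivation:
push(86): heap contents = [86]
pop() → 86: heap contents = []
push(10): heap contents = [10]
push(11): heap contents = [10, 11]
pop() → 10: heap contents = [11]
push(85): heap contents = [11, 85]
push(20): heap contents = [11, 20, 85]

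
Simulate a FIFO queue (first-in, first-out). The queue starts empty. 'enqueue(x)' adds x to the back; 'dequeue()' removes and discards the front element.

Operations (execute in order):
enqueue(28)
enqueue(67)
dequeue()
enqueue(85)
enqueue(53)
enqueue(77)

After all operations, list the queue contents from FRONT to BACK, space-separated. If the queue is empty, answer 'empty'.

enqueue(28): [28]
enqueue(67): [28, 67]
dequeue(): [67]
enqueue(85): [67, 85]
enqueue(53): [67, 85, 53]
enqueue(77): [67, 85, 53, 77]

Answer: 67 85 53 77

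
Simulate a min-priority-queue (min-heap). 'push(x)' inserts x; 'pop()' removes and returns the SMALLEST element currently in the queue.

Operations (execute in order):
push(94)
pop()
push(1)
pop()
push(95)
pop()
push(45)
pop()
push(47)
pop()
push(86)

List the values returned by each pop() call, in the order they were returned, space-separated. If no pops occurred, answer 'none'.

push(94): heap contents = [94]
pop() → 94: heap contents = []
push(1): heap contents = [1]
pop() → 1: heap contents = []
push(95): heap contents = [95]
pop() → 95: heap contents = []
push(45): heap contents = [45]
pop() → 45: heap contents = []
push(47): heap contents = [47]
pop() → 47: heap contents = []
push(86): heap contents = [86]

Answer: 94 1 95 45 47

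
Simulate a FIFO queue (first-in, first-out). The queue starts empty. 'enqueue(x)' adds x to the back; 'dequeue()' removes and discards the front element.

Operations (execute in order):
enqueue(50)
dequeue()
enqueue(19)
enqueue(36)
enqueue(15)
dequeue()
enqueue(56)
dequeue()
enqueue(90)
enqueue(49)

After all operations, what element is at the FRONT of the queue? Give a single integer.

Answer: 15

Derivation:
enqueue(50): queue = [50]
dequeue(): queue = []
enqueue(19): queue = [19]
enqueue(36): queue = [19, 36]
enqueue(15): queue = [19, 36, 15]
dequeue(): queue = [36, 15]
enqueue(56): queue = [36, 15, 56]
dequeue(): queue = [15, 56]
enqueue(90): queue = [15, 56, 90]
enqueue(49): queue = [15, 56, 90, 49]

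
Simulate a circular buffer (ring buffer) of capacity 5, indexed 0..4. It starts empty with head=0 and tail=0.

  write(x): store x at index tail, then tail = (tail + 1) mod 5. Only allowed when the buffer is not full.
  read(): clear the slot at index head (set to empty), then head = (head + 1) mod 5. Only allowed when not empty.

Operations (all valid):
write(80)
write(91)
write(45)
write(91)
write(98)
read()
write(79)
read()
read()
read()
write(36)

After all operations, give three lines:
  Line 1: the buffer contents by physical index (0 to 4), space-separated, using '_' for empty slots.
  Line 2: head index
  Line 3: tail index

write(80): buf=[80 _ _ _ _], head=0, tail=1, size=1
write(91): buf=[80 91 _ _ _], head=0, tail=2, size=2
write(45): buf=[80 91 45 _ _], head=0, tail=3, size=3
write(91): buf=[80 91 45 91 _], head=0, tail=4, size=4
write(98): buf=[80 91 45 91 98], head=0, tail=0, size=5
read(): buf=[_ 91 45 91 98], head=1, tail=0, size=4
write(79): buf=[79 91 45 91 98], head=1, tail=1, size=5
read(): buf=[79 _ 45 91 98], head=2, tail=1, size=4
read(): buf=[79 _ _ 91 98], head=3, tail=1, size=3
read(): buf=[79 _ _ _ 98], head=4, tail=1, size=2
write(36): buf=[79 36 _ _ 98], head=4, tail=2, size=3

Answer: 79 36 _ _ 98
4
2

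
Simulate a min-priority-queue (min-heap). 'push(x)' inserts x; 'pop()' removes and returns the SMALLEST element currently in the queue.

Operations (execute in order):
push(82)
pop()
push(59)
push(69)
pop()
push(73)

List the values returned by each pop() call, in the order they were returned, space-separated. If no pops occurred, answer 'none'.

Answer: 82 59

Derivation:
push(82): heap contents = [82]
pop() → 82: heap contents = []
push(59): heap contents = [59]
push(69): heap contents = [59, 69]
pop() → 59: heap contents = [69]
push(73): heap contents = [69, 73]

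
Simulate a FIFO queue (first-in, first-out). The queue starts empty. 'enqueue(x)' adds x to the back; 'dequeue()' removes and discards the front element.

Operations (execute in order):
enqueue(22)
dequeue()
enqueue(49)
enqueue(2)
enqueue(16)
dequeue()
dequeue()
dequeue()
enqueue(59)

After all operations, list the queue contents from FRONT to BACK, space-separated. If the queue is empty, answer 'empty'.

Answer: 59

Derivation:
enqueue(22): [22]
dequeue(): []
enqueue(49): [49]
enqueue(2): [49, 2]
enqueue(16): [49, 2, 16]
dequeue(): [2, 16]
dequeue(): [16]
dequeue(): []
enqueue(59): [59]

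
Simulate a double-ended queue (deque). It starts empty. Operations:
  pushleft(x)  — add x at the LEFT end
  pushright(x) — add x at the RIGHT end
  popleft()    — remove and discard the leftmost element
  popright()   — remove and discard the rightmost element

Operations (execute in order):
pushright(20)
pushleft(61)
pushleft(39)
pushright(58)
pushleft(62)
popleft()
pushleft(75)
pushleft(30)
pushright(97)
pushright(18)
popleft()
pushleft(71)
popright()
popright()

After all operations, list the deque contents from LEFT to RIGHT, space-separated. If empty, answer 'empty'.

pushright(20): [20]
pushleft(61): [61, 20]
pushleft(39): [39, 61, 20]
pushright(58): [39, 61, 20, 58]
pushleft(62): [62, 39, 61, 20, 58]
popleft(): [39, 61, 20, 58]
pushleft(75): [75, 39, 61, 20, 58]
pushleft(30): [30, 75, 39, 61, 20, 58]
pushright(97): [30, 75, 39, 61, 20, 58, 97]
pushright(18): [30, 75, 39, 61, 20, 58, 97, 18]
popleft(): [75, 39, 61, 20, 58, 97, 18]
pushleft(71): [71, 75, 39, 61, 20, 58, 97, 18]
popright(): [71, 75, 39, 61, 20, 58, 97]
popright(): [71, 75, 39, 61, 20, 58]

Answer: 71 75 39 61 20 58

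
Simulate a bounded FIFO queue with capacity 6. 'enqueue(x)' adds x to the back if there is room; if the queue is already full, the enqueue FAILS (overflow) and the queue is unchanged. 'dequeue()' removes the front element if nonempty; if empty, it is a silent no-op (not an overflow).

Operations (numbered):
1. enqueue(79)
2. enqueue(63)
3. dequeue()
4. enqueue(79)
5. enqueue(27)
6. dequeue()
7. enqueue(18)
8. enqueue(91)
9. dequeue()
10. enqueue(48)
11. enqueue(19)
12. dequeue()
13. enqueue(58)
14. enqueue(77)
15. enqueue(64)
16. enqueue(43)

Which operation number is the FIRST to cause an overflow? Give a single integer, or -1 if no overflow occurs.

Answer: 15

Derivation:
1. enqueue(79): size=1
2. enqueue(63): size=2
3. dequeue(): size=1
4. enqueue(79): size=2
5. enqueue(27): size=3
6. dequeue(): size=2
7. enqueue(18): size=3
8. enqueue(91): size=4
9. dequeue(): size=3
10. enqueue(48): size=4
11. enqueue(19): size=5
12. dequeue(): size=4
13. enqueue(58): size=5
14. enqueue(77): size=6
15. enqueue(64): size=6=cap → OVERFLOW (fail)
16. enqueue(43): size=6=cap → OVERFLOW (fail)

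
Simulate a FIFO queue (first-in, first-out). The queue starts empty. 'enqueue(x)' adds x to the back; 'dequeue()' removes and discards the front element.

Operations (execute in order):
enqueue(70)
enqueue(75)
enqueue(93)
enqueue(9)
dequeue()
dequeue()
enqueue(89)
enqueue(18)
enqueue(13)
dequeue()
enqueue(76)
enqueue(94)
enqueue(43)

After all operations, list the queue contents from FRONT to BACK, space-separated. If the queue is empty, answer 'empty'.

enqueue(70): [70]
enqueue(75): [70, 75]
enqueue(93): [70, 75, 93]
enqueue(9): [70, 75, 93, 9]
dequeue(): [75, 93, 9]
dequeue(): [93, 9]
enqueue(89): [93, 9, 89]
enqueue(18): [93, 9, 89, 18]
enqueue(13): [93, 9, 89, 18, 13]
dequeue(): [9, 89, 18, 13]
enqueue(76): [9, 89, 18, 13, 76]
enqueue(94): [9, 89, 18, 13, 76, 94]
enqueue(43): [9, 89, 18, 13, 76, 94, 43]

Answer: 9 89 18 13 76 94 43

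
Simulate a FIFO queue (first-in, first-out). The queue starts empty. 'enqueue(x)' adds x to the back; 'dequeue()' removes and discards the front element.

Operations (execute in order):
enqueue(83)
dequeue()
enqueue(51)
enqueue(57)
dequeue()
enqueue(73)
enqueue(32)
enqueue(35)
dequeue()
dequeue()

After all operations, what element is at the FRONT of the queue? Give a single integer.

enqueue(83): queue = [83]
dequeue(): queue = []
enqueue(51): queue = [51]
enqueue(57): queue = [51, 57]
dequeue(): queue = [57]
enqueue(73): queue = [57, 73]
enqueue(32): queue = [57, 73, 32]
enqueue(35): queue = [57, 73, 32, 35]
dequeue(): queue = [73, 32, 35]
dequeue(): queue = [32, 35]

Answer: 32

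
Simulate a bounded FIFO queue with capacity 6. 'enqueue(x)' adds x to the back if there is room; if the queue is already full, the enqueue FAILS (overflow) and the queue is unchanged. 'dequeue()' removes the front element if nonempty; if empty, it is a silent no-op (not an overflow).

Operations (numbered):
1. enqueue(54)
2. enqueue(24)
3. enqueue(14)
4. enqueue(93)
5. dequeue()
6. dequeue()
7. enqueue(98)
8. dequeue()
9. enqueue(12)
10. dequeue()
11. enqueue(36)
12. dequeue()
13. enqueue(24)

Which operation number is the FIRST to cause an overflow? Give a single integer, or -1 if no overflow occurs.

Answer: -1

Derivation:
1. enqueue(54): size=1
2. enqueue(24): size=2
3. enqueue(14): size=3
4. enqueue(93): size=4
5. dequeue(): size=3
6. dequeue(): size=2
7. enqueue(98): size=3
8. dequeue(): size=2
9. enqueue(12): size=3
10. dequeue(): size=2
11. enqueue(36): size=3
12. dequeue(): size=2
13. enqueue(24): size=3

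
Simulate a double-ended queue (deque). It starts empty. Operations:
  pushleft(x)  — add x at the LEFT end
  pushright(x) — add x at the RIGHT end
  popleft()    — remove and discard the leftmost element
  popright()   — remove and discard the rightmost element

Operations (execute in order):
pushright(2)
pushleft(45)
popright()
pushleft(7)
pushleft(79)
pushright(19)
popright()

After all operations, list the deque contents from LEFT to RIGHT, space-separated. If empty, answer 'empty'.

Answer: 79 7 45

Derivation:
pushright(2): [2]
pushleft(45): [45, 2]
popright(): [45]
pushleft(7): [7, 45]
pushleft(79): [79, 7, 45]
pushright(19): [79, 7, 45, 19]
popright(): [79, 7, 45]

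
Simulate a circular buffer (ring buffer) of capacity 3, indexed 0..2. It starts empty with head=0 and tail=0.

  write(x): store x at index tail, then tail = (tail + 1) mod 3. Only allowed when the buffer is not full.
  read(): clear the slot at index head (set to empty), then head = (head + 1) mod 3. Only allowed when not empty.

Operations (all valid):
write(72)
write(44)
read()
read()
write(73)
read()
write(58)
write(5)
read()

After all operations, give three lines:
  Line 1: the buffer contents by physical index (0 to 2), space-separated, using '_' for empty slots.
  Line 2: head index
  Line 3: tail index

Answer: _ 5 _
1
2

Derivation:
write(72): buf=[72 _ _], head=0, tail=1, size=1
write(44): buf=[72 44 _], head=0, tail=2, size=2
read(): buf=[_ 44 _], head=1, tail=2, size=1
read(): buf=[_ _ _], head=2, tail=2, size=0
write(73): buf=[_ _ 73], head=2, tail=0, size=1
read(): buf=[_ _ _], head=0, tail=0, size=0
write(58): buf=[58 _ _], head=0, tail=1, size=1
write(5): buf=[58 5 _], head=0, tail=2, size=2
read(): buf=[_ 5 _], head=1, tail=2, size=1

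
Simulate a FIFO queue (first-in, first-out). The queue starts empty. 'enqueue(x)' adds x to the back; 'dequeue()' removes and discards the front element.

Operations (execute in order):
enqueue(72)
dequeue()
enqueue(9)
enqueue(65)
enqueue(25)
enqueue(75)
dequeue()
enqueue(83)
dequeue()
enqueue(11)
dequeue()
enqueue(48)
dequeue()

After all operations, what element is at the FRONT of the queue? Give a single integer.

enqueue(72): queue = [72]
dequeue(): queue = []
enqueue(9): queue = [9]
enqueue(65): queue = [9, 65]
enqueue(25): queue = [9, 65, 25]
enqueue(75): queue = [9, 65, 25, 75]
dequeue(): queue = [65, 25, 75]
enqueue(83): queue = [65, 25, 75, 83]
dequeue(): queue = [25, 75, 83]
enqueue(11): queue = [25, 75, 83, 11]
dequeue(): queue = [75, 83, 11]
enqueue(48): queue = [75, 83, 11, 48]
dequeue(): queue = [83, 11, 48]

Answer: 83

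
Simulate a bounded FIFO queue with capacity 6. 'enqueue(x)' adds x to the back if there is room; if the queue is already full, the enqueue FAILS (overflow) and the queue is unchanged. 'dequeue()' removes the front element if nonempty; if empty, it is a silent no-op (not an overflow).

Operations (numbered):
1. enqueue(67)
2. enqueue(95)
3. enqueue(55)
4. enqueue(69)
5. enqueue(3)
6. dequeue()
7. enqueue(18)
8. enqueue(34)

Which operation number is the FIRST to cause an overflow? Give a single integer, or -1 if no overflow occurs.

Answer: -1

Derivation:
1. enqueue(67): size=1
2. enqueue(95): size=2
3. enqueue(55): size=3
4. enqueue(69): size=4
5. enqueue(3): size=5
6. dequeue(): size=4
7. enqueue(18): size=5
8. enqueue(34): size=6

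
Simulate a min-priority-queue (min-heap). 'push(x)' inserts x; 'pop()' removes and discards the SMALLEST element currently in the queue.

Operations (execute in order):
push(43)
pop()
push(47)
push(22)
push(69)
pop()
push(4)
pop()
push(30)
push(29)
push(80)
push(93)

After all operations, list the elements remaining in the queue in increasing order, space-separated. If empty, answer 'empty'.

Answer: 29 30 47 69 80 93

Derivation:
push(43): heap contents = [43]
pop() → 43: heap contents = []
push(47): heap contents = [47]
push(22): heap contents = [22, 47]
push(69): heap contents = [22, 47, 69]
pop() → 22: heap contents = [47, 69]
push(4): heap contents = [4, 47, 69]
pop() → 4: heap contents = [47, 69]
push(30): heap contents = [30, 47, 69]
push(29): heap contents = [29, 30, 47, 69]
push(80): heap contents = [29, 30, 47, 69, 80]
push(93): heap contents = [29, 30, 47, 69, 80, 93]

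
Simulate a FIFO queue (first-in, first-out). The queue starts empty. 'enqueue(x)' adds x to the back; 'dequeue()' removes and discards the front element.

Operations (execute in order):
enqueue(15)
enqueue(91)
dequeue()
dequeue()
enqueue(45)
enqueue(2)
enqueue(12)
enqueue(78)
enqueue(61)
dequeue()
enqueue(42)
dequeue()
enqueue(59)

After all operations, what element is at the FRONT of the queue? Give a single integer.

enqueue(15): queue = [15]
enqueue(91): queue = [15, 91]
dequeue(): queue = [91]
dequeue(): queue = []
enqueue(45): queue = [45]
enqueue(2): queue = [45, 2]
enqueue(12): queue = [45, 2, 12]
enqueue(78): queue = [45, 2, 12, 78]
enqueue(61): queue = [45, 2, 12, 78, 61]
dequeue(): queue = [2, 12, 78, 61]
enqueue(42): queue = [2, 12, 78, 61, 42]
dequeue(): queue = [12, 78, 61, 42]
enqueue(59): queue = [12, 78, 61, 42, 59]

Answer: 12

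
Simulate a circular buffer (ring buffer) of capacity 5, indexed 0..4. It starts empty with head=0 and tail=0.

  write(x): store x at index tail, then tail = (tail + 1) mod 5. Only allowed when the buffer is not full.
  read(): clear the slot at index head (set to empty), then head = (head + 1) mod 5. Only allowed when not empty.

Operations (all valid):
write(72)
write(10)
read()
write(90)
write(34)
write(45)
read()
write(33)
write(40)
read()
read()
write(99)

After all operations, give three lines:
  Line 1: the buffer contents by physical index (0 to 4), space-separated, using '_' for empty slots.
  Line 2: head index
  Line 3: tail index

Answer: 33 40 99 _ 45
4
3

Derivation:
write(72): buf=[72 _ _ _ _], head=0, tail=1, size=1
write(10): buf=[72 10 _ _ _], head=0, tail=2, size=2
read(): buf=[_ 10 _ _ _], head=1, tail=2, size=1
write(90): buf=[_ 10 90 _ _], head=1, tail=3, size=2
write(34): buf=[_ 10 90 34 _], head=1, tail=4, size=3
write(45): buf=[_ 10 90 34 45], head=1, tail=0, size=4
read(): buf=[_ _ 90 34 45], head=2, tail=0, size=3
write(33): buf=[33 _ 90 34 45], head=2, tail=1, size=4
write(40): buf=[33 40 90 34 45], head=2, tail=2, size=5
read(): buf=[33 40 _ 34 45], head=3, tail=2, size=4
read(): buf=[33 40 _ _ 45], head=4, tail=2, size=3
write(99): buf=[33 40 99 _ 45], head=4, tail=3, size=4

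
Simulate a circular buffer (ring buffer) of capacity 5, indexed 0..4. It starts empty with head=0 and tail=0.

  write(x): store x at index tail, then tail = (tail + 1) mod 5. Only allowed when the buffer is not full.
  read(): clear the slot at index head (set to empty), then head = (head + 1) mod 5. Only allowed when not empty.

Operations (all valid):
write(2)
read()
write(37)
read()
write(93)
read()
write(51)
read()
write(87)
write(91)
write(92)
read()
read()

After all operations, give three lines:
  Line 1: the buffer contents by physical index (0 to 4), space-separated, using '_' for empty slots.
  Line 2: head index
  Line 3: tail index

Answer: _ 92 _ _ _
1
2

Derivation:
write(2): buf=[2 _ _ _ _], head=0, tail=1, size=1
read(): buf=[_ _ _ _ _], head=1, tail=1, size=0
write(37): buf=[_ 37 _ _ _], head=1, tail=2, size=1
read(): buf=[_ _ _ _ _], head=2, tail=2, size=0
write(93): buf=[_ _ 93 _ _], head=2, tail=3, size=1
read(): buf=[_ _ _ _ _], head=3, tail=3, size=0
write(51): buf=[_ _ _ 51 _], head=3, tail=4, size=1
read(): buf=[_ _ _ _ _], head=4, tail=4, size=0
write(87): buf=[_ _ _ _ 87], head=4, tail=0, size=1
write(91): buf=[91 _ _ _ 87], head=4, tail=1, size=2
write(92): buf=[91 92 _ _ 87], head=4, tail=2, size=3
read(): buf=[91 92 _ _ _], head=0, tail=2, size=2
read(): buf=[_ 92 _ _ _], head=1, tail=2, size=1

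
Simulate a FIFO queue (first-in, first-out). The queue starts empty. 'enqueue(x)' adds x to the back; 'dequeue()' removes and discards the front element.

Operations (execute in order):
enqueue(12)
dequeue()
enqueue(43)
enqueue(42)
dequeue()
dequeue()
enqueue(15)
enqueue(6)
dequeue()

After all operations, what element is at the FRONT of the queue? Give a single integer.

Answer: 6

Derivation:
enqueue(12): queue = [12]
dequeue(): queue = []
enqueue(43): queue = [43]
enqueue(42): queue = [43, 42]
dequeue(): queue = [42]
dequeue(): queue = []
enqueue(15): queue = [15]
enqueue(6): queue = [15, 6]
dequeue(): queue = [6]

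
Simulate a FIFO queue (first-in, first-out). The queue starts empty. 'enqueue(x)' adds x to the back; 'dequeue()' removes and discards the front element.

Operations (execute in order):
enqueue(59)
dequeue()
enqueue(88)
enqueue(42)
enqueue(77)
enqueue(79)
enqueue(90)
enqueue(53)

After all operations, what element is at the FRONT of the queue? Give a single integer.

enqueue(59): queue = [59]
dequeue(): queue = []
enqueue(88): queue = [88]
enqueue(42): queue = [88, 42]
enqueue(77): queue = [88, 42, 77]
enqueue(79): queue = [88, 42, 77, 79]
enqueue(90): queue = [88, 42, 77, 79, 90]
enqueue(53): queue = [88, 42, 77, 79, 90, 53]

Answer: 88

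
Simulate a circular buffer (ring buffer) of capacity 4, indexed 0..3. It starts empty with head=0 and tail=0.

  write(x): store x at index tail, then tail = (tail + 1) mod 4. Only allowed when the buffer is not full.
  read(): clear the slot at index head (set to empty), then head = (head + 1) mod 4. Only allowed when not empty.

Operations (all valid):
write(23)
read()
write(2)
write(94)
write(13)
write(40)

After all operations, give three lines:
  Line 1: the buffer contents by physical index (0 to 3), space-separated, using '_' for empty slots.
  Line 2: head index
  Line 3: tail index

write(23): buf=[23 _ _ _], head=0, tail=1, size=1
read(): buf=[_ _ _ _], head=1, tail=1, size=0
write(2): buf=[_ 2 _ _], head=1, tail=2, size=1
write(94): buf=[_ 2 94 _], head=1, tail=3, size=2
write(13): buf=[_ 2 94 13], head=1, tail=0, size=3
write(40): buf=[40 2 94 13], head=1, tail=1, size=4

Answer: 40 2 94 13
1
1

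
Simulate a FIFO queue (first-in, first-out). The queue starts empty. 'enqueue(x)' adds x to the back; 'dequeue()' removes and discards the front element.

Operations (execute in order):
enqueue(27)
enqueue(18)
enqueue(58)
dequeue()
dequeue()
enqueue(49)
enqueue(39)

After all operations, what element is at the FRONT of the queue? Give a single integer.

Answer: 58

Derivation:
enqueue(27): queue = [27]
enqueue(18): queue = [27, 18]
enqueue(58): queue = [27, 18, 58]
dequeue(): queue = [18, 58]
dequeue(): queue = [58]
enqueue(49): queue = [58, 49]
enqueue(39): queue = [58, 49, 39]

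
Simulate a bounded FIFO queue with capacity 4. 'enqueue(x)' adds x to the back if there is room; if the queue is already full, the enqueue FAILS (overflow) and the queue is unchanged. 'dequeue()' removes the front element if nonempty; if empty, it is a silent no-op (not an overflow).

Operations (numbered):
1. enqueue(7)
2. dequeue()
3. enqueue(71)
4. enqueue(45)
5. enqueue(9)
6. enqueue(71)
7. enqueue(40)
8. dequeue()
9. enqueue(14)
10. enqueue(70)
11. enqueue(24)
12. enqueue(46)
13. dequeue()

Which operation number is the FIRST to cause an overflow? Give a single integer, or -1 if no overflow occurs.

Answer: 7

Derivation:
1. enqueue(7): size=1
2. dequeue(): size=0
3. enqueue(71): size=1
4. enqueue(45): size=2
5. enqueue(9): size=3
6. enqueue(71): size=4
7. enqueue(40): size=4=cap → OVERFLOW (fail)
8. dequeue(): size=3
9. enqueue(14): size=4
10. enqueue(70): size=4=cap → OVERFLOW (fail)
11. enqueue(24): size=4=cap → OVERFLOW (fail)
12. enqueue(46): size=4=cap → OVERFLOW (fail)
13. dequeue(): size=3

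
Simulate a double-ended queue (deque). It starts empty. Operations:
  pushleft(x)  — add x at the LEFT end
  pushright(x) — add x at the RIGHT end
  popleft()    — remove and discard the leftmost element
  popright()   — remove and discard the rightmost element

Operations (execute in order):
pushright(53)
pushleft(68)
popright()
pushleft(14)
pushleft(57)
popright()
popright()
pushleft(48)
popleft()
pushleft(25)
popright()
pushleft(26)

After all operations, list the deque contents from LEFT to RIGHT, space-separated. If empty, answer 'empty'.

pushright(53): [53]
pushleft(68): [68, 53]
popright(): [68]
pushleft(14): [14, 68]
pushleft(57): [57, 14, 68]
popright(): [57, 14]
popright(): [57]
pushleft(48): [48, 57]
popleft(): [57]
pushleft(25): [25, 57]
popright(): [25]
pushleft(26): [26, 25]

Answer: 26 25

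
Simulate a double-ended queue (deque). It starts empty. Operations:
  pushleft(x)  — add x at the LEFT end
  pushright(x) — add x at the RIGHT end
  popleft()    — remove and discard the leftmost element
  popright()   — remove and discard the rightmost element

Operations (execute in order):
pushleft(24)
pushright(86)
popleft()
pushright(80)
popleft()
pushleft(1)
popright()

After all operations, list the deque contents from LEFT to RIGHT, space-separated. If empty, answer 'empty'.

Answer: 1

Derivation:
pushleft(24): [24]
pushright(86): [24, 86]
popleft(): [86]
pushright(80): [86, 80]
popleft(): [80]
pushleft(1): [1, 80]
popright(): [1]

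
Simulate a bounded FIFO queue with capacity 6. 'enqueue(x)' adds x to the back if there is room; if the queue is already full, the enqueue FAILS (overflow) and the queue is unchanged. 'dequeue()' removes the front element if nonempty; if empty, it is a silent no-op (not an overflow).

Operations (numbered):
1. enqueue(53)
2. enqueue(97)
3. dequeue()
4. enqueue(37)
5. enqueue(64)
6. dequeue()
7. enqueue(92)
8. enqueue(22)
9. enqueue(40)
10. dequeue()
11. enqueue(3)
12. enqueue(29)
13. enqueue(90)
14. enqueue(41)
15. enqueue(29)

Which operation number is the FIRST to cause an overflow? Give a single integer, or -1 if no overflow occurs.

Answer: 13

Derivation:
1. enqueue(53): size=1
2. enqueue(97): size=2
3. dequeue(): size=1
4. enqueue(37): size=2
5. enqueue(64): size=3
6. dequeue(): size=2
7. enqueue(92): size=3
8. enqueue(22): size=4
9. enqueue(40): size=5
10. dequeue(): size=4
11. enqueue(3): size=5
12. enqueue(29): size=6
13. enqueue(90): size=6=cap → OVERFLOW (fail)
14. enqueue(41): size=6=cap → OVERFLOW (fail)
15. enqueue(29): size=6=cap → OVERFLOW (fail)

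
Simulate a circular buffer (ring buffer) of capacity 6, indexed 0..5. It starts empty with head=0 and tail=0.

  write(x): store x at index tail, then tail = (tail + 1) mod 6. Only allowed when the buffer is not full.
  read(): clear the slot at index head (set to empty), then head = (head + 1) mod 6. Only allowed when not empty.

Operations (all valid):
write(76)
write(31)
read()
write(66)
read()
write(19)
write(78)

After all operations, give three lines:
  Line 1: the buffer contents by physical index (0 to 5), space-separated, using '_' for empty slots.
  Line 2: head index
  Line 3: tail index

Answer: _ _ 66 19 78 _
2
5

Derivation:
write(76): buf=[76 _ _ _ _ _], head=0, tail=1, size=1
write(31): buf=[76 31 _ _ _ _], head=0, tail=2, size=2
read(): buf=[_ 31 _ _ _ _], head=1, tail=2, size=1
write(66): buf=[_ 31 66 _ _ _], head=1, tail=3, size=2
read(): buf=[_ _ 66 _ _ _], head=2, tail=3, size=1
write(19): buf=[_ _ 66 19 _ _], head=2, tail=4, size=2
write(78): buf=[_ _ 66 19 78 _], head=2, tail=5, size=3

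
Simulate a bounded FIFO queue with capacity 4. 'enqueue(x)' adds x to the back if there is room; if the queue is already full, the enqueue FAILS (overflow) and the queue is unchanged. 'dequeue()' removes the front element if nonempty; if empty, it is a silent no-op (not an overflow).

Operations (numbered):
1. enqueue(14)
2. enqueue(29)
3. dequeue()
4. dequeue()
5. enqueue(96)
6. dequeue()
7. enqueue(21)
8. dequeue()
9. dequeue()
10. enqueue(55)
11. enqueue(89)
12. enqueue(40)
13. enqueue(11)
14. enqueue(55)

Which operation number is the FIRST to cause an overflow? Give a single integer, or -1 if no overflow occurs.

Answer: 14

Derivation:
1. enqueue(14): size=1
2. enqueue(29): size=2
3. dequeue(): size=1
4. dequeue(): size=0
5. enqueue(96): size=1
6. dequeue(): size=0
7. enqueue(21): size=1
8. dequeue(): size=0
9. dequeue(): empty, no-op, size=0
10. enqueue(55): size=1
11. enqueue(89): size=2
12. enqueue(40): size=3
13. enqueue(11): size=4
14. enqueue(55): size=4=cap → OVERFLOW (fail)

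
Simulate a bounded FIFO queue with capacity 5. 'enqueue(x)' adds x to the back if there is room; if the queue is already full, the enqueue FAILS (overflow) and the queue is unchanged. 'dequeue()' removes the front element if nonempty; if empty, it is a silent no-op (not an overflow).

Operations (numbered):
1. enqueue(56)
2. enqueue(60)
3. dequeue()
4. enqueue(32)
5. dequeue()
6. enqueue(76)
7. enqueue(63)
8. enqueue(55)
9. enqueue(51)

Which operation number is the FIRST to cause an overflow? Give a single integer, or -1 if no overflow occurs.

1. enqueue(56): size=1
2. enqueue(60): size=2
3. dequeue(): size=1
4. enqueue(32): size=2
5. dequeue(): size=1
6. enqueue(76): size=2
7. enqueue(63): size=3
8. enqueue(55): size=4
9. enqueue(51): size=5

Answer: -1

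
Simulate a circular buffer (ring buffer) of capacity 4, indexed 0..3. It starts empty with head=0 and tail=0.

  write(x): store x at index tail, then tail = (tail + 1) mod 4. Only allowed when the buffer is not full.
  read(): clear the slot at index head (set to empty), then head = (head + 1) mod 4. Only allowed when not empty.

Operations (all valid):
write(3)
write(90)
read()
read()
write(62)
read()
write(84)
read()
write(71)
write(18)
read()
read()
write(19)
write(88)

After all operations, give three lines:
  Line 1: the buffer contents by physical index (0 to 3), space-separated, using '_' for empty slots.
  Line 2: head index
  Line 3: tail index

Answer: _ _ 19 88
2
0

Derivation:
write(3): buf=[3 _ _ _], head=0, tail=1, size=1
write(90): buf=[3 90 _ _], head=0, tail=2, size=2
read(): buf=[_ 90 _ _], head=1, tail=2, size=1
read(): buf=[_ _ _ _], head=2, tail=2, size=0
write(62): buf=[_ _ 62 _], head=2, tail=3, size=1
read(): buf=[_ _ _ _], head=3, tail=3, size=0
write(84): buf=[_ _ _ 84], head=3, tail=0, size=1
read(): buf=[_ _ _ _], head=0, tail=0, size=0
write(71): buf=[71 _ _ _], head=0, tail=1, size=1
write(18): buf=[71 18 _ _], head=0, tail=2, size=2
read(): buf=[_ 18 _ _], head=1, tail=2, size=1
read(): buf=[_ _ _ _], head=2, tail=2, size=0
write(19): buf=[_ _ 19 _], head=2, tail=3, size=1
write(88): buf=[_ _ 19 88], head=2, tail=0, size=2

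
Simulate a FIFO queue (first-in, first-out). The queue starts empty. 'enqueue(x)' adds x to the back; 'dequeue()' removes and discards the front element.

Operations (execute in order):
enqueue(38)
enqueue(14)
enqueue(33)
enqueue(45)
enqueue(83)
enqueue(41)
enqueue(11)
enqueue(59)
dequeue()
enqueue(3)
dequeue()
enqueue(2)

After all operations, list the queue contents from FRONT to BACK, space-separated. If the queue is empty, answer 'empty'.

enqueue(38): [38]
enqueue(14): [38, 14]
enqueue(33): [38, 14, 33]
enqueue(45): [38, 14, 33, 45]
enqueue(83): [38, 14, 33, 45, 83]
enqueue(41): [38, 14, 33, 45, 83, 41]
enqueue(11): [38, 14, 33, 45, 83, 41, 11]
enqueue(59): [38, 14, 33, 45, 83, 41, 11, 59]
dequeue(): [14, 33, 45, 83, 41, 11, 59]
enqueue(3): [14, 33, 45, 83, 41, 11, 59, 3]
dequeue(): [33, 45, 83, 41, 11, 59, 3]
enqueue(2): [33, 45, 83, 41, 11, 59, 3, 2]

Answer: 33 45 83 41 11 59 3 2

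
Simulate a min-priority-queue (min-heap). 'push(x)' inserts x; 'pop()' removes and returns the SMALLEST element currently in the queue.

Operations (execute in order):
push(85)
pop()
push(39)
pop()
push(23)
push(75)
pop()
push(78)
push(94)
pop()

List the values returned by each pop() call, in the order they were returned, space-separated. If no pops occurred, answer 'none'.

push(85): heap contents = [85]
pop() → 85: heap contents = []
push(39): heap contents = [39]
pop() → 39: heap contents = []
push(23): heap contents = [23]
push(75): heap contents = [23, 75]
pop() → 23: heap contents = [75]
push(78): heap contents = [75, 78]
push(94): heap contents = [75, 78, 94]
pop() → 75: heap contents = [78, 94]

Answer: 85 39 23 75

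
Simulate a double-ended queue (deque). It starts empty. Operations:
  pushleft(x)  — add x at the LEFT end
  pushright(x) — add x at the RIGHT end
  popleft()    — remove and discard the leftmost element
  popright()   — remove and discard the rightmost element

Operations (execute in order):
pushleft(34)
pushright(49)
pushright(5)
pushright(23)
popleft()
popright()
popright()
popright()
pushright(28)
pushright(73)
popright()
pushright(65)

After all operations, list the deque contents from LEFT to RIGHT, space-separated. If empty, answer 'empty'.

Answer: 28 65

Derivation:
pushleft(34): [34]
pushright(49): [34, 49]
pushright(5): [34, 49, 5]
pushright(23): [34, 49, 5, 23]
popleft(): [49, 5, 23]
popright(): [49, 5]
popright(): [49]
popright(): []
pushright(28): [28]
pushright(73): [28, 73]
popright(): [28]
pushright(65): [28, 65]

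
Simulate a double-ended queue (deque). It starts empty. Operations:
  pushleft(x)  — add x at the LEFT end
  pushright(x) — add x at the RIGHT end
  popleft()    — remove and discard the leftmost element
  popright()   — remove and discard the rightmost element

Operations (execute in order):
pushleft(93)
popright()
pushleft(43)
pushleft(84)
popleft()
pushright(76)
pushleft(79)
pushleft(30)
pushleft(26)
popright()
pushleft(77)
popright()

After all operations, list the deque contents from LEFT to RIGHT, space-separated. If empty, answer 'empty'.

Answer: 77 26 30 79

Derivation:
pushleft(93): [93]
popright(): []
pushleft(43): [43]
pushleft(84): [84, 43]
popleft(): [43]
pushright(76): [43, 76]
pushleft(79): [79, 43, 76]
pushleft(30): [30, 79, 43, 76]
pushleft(26): [26, 30, 79, 43, 76]
popright(): [26, 30, 79, 43]
pushleft(77): [77, 26, 30, 79, 43]
popright(): [77, 26, 30, 79]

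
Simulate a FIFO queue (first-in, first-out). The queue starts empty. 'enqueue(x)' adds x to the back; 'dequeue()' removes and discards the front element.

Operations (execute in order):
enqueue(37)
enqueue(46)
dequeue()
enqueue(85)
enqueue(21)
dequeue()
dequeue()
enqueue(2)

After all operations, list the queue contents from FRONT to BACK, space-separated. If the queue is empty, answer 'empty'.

enqueue(37): [37]
enqueue(46): [37, 46]
dequeue(): [46]
enqueue(85): [46, 85]
enqueue(21): [46, 85, 21]
dequeue(): [85, 21]
dequeue(): [21]
enqueue(2): [21, 2]

Answer: 21 2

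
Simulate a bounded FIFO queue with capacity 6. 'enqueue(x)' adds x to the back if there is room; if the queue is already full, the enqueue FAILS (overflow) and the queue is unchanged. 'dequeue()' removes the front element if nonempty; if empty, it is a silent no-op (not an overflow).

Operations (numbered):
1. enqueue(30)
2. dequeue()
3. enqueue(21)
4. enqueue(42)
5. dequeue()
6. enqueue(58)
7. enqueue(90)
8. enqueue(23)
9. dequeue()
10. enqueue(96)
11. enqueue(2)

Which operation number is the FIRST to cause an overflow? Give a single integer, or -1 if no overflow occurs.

Answer: -1

Derivation:
1. enqueue(30): size=1
2. dequeue(): size=0
3. enqueue(21): size=1
4. enqueue(42): size=2
5. dequeue(): size=1
6. enqueue(58): size=2
7. enqueue(90): size=3
8. enqueue(23): size=4
9. dequeue(): size=3
10. enqueue(96): size=4
11. enqueue(2): size=5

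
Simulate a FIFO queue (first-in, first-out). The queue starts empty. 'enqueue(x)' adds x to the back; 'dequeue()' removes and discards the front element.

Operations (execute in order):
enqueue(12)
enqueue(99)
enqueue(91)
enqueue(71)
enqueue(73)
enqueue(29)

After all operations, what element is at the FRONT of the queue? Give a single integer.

Answer: 12

Derivation:
enqueue(12): queue = [12]
enqueue(99): queue = [12, 99]
enqueue(91): queue = [12, 99, 91]
enqueue(71): queue = [12, 99, 91, 71]
enqueue(73): queue = [12, 99, 91, 71, 73]
enqueue(29): queue = [12, 99, 91, 71, 73, 29]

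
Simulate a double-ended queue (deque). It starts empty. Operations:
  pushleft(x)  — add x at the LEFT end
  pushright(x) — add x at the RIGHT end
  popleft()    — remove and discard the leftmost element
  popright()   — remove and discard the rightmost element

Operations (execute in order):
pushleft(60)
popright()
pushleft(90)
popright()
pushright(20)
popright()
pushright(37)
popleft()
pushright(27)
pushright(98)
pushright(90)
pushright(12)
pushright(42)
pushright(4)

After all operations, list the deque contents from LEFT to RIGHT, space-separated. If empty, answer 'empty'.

pushleft(60): [60]
popright(): []
pushleft(90): [90]
popright(): []
pushright(20): [20]
popright(): []
pushright(37): [37]
popleft(): []
pushright(27): [27]
pushright(98): [27, 98]
pushright(90): [27, 98, 90]
pushright(12): [27, 98, 90, 12]
pushright(42): [27, 98, 90, 12, 42]
pushright(4): [27, 98, 90, 12, 42, 4]

Answer: 27 98 90 12 42 4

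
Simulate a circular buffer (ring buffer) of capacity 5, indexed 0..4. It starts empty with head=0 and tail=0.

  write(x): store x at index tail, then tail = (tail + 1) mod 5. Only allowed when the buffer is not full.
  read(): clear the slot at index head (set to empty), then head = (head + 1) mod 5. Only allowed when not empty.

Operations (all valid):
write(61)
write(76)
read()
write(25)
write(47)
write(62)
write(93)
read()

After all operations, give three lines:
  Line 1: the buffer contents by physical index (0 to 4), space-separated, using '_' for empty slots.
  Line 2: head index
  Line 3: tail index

Answer: 93 _ 25 47 62
2
1

Derivation:
write(61): buf=[61 _ _ _ _], head=0, tail=1, size=1
write(76): buf=[61 76 _ _ _], head=0, tail=2, size=2
read(): buf=[_ 76 _ _ _], head=1, tail=2, size=1
write(25): buf=[_ 76 25 _ _], head=1, tail=3, size=2
write(47): buf=[_ 76 25 47 _], head=1, tail=4, size=3
write(62): buf=[_ 76 25 47 62], head=1, tail=0, size=4
write(93): buf=[93 76 25 47 62], head=1, tail=1, size=5
read(): buf=[93 _ 25 47 62], head=2, tail=1, size=4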